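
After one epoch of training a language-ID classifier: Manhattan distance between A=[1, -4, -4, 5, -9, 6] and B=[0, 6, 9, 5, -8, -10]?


d = |1-0| + |-4-6| + |-4-9| + |5-5| + |-9+ 8| + |6+ 10|
  = 1 + 10 + 13 + 0 + 1 + 16
  = 41

41


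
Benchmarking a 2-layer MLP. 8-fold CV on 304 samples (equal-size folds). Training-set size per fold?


Fold size = 304/8 = 38
Training per fold = 304 - 38 = 266

266


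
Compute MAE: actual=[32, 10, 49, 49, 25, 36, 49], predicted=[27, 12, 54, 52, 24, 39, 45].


Absolute errors: |32-27|=5, |10-12|=2, |49-54|=5, |49-52|=3, |25-24|=1, |36-39|=3, |49-45|=4
Sum = 23
MAE = 23/7 = 23/7

23/7


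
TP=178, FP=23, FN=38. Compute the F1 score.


Precision = 178/201 = 0.8856
Recall = 178/216 = 0.8241
F1 = 2·P·R/(P+R) = 2·TP/(2·TP+FP+FN) = 356/(356+23+38) = 356/417 = 0.8537

0.8537


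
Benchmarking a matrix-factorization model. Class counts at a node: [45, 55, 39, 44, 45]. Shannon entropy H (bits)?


Probabilities: [45/228, 55/228, 39/228, 44/228, 45/228] ≈ [0.1974, 0.2412, 0.1711, 0.193, 0.1974]
H = -((45/228)·log₂(45/228) + (55/228)·log₂(55/228) + (39/228)·log₂(39/228) + (44/228)·log₂(44/228) + (45/228)·log₂(45/228))
  = 2.3128 bits

2.3128 bits


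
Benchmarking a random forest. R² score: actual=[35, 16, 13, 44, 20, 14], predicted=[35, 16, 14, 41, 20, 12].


ȳ = 23.6667
SS_res = Σ(y-ŷ)² = 14
SS_tot = Σ(y-ȳ)² = 821.33
R² = 1 - SS_res/SS_tot = 1 - 0.017 = 0.983

0.983


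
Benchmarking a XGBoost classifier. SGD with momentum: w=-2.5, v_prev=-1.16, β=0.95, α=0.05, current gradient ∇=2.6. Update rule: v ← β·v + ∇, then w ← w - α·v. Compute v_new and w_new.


v_new = 0.95·-1.16 + 2.6 = -1.102 + 2.6 = 1.498
w_new = -2.5 - 0.05·1.498 = -2.5 - 0.0749 = -2.5749

v_new=1.498, w_new=-2.5749


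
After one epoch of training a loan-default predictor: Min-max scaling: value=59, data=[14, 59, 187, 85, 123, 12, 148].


min=12, max=187
(59-12)/(187-12) = 47/175 = 0.2686

0.2686


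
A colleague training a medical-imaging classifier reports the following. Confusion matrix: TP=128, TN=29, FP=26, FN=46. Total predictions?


Total = TP + TN + FP + FN
= 128 + 29 + 26 + 46
= 229
(Predicted positive: 154, predicted negative: 75)

229


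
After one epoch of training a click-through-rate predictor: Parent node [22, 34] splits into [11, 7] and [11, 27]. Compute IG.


Parent = [22, 34], H_parent = 0.9666
H_left = 0.9641 (n=18), H_right = 0.868 (n=38)
H_children = (18/56)·0.9641 + (38/56)·0.868 = 0.8989
IG = 0.9666 - 0.8989 = 0.0677

0.0677


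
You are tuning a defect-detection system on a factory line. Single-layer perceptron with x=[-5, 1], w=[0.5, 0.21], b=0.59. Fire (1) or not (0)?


z = (-5)·(0.5) + (1)·(0.21) + 0.59
  = -1.7
step(z) = 0 (z<0)

0


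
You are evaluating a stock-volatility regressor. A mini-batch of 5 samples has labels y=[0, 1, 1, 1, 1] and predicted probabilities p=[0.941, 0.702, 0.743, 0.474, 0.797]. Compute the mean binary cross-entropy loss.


L[0] = -ln(1-0.941) = -ln(0.059) = 2.8302
L[1] = -ln(0.702) = 0.3538
L[2] = -ln(0.743) = 0.2971
L[3] = -ln(0.474) = 0.7465
L[4] = -ln(0.797) = 0.2269
mean = (2.8302 + 0.3538 + 0.2971 + 0.7465 + 0.2269)/5 = 0.8909

0.8909


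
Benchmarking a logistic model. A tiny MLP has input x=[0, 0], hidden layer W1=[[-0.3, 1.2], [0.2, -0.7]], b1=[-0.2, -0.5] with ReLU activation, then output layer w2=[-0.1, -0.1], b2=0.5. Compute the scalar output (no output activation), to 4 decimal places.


z1[0] = (-0.3)·(0) + (1.2)·(0) - 0.2 = -0.2
z1[1] = (0.2)·(0) + (-0.7)·(0) - 0.5 = -0.5
h = ReLU(z1) = [0.0, 0.0]
output = (-0.1)·(0.0) + (-0.1)·(0.0) + 0.5 = 0.5

0.5


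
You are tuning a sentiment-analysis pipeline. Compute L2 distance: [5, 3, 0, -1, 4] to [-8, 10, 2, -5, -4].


d = √((5+ 8)² + (3-10)² + (0-2)² + (-1+ 5)² + (4+ 4)²)
  = √(169 + 49 + 4 + 16 + 64)
  = √302 = 17.3781

17.3781


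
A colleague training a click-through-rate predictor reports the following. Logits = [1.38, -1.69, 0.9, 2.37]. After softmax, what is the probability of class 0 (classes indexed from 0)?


Exponentials: e^1.38=3.9749, e^-1.69=0.1845, e^0.9=2.4596, e^2.37=10.6974
Sum = 17.3164
Softmax = [0.2295, 0.0107, 0.142, 0.6178]
p[0] = 3.9749/17.3164 = 0.2295

0.2295


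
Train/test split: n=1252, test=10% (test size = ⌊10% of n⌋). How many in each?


Test = ⌊1252·10/100⌋ = 125
Train = 1252 - 125 = 1127

Train: 1127, Test: 125


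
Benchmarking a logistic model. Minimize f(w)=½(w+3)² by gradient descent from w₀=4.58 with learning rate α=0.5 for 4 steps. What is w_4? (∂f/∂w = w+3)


step 1: grad = 4.58+3 = 7.58; w = 4.58 - 0.5·(7.58) = 0.79
step 2: grad = 0.79+3 = 3.79; w = 0.79 - 0.5·(3.79) = -1.105
step 3: grad = -1.105+3 = 1.895; w = -1.105 - 0.5·(1.895) = -2.0525
step 4: grad = -2.0525+3 = 0.9475; w = -2.0525 - 0.5·(0.9475) = -2.52625

-2.52625


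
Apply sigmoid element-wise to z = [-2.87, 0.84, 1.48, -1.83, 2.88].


σ(-2.87) = 1/(1+e^2.87) = 0.0537
σ(0.84) = 1/(1+e^-0.84) = 0.6985
σ(1.48) = 1/(1+e^-1.48) = 0.8146
σ(-1.83) = 1/(1+e^1.83) = 0.1382
σ(2.88) = 1/(1+e^-2.88) = 0.9468
result = [0.0537, 0.6985, 0.8146, 0.1382, 0.9468]

[0.0537, 0.6985, 0.8146, 0.1382, 0.9468]


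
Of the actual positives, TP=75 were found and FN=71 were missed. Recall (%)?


Recall = TP/(TP+FN)
= 75/(75+71)
= 75/146 = 51.37%

51.37%


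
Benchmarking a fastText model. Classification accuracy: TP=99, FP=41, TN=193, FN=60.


Accuracy = (TP+TN)/(TP+TN+FP+FN)
= (99+193)/(393)
= 292/393 = 74.3%

74.3%


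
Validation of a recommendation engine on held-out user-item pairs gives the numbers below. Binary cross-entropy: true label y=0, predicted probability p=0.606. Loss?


BCE = -[y·ln(p) + (1-y)·ln(1-p)]
= -0 - 1·ln(1-0.606)
= -ln(0.394) = 0.9314

0.9314


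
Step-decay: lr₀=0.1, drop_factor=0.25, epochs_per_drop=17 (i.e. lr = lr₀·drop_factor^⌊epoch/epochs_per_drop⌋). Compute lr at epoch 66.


n_drops = ⌊66/17⌋ = 3
lr = 0.1·0.25^3 = 0.1·0.015625 = 0.0015625

0.0015625


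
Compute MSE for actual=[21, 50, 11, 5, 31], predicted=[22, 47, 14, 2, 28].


Squared errors: (21-22)²=1, (50-47)²=9, (11-14)²=9, (5-2)²=9, (31-28)²=9
Sum = 37
MSE = 37/5 = 37/5

37/5


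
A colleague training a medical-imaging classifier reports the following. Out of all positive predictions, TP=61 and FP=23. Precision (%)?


Precision = TP/(TP+FP)
= 61/(61+23)
= 61/84 = 72.62%

72.62%


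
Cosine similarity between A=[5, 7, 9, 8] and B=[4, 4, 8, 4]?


A·B = 5·4 + 7·4 + 9·8 + 8·4 = 152
‖A‖ = √219 = 14.7986, ‖B‖ = √112 = 10.583
cos = 152/(√219·√112) = 152/√24528 = 0.9705

0.9705


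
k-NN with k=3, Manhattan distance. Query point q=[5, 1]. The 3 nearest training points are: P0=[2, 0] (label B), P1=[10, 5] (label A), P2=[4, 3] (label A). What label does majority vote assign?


d(q,P0) = 4  (label B)
d(q,P1) = 9  (label A)
d(q,P2) = 3  (label A)
Votes: A=2, B=1
Majority → A

A


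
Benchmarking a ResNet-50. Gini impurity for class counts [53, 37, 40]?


Probabilities: [53/130, 37/130, 40/130] ≈ [0.4077, 0.2846, 0.3077]
Σpᵢ² = (2809 + 1369 + 1600)/130² = 5778/16900
Gini = 1 - Σpᵢ² = 1 - 5778/16900 = 0.6581

0.6581


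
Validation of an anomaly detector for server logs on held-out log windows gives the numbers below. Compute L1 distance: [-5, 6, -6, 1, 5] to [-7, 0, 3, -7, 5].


d = |-5+ 7| + |6-0| + |-6-3| + |1+ 7| + |5-5|
  = 2 + 6 + 9 + 8 + 0
  = 25

25


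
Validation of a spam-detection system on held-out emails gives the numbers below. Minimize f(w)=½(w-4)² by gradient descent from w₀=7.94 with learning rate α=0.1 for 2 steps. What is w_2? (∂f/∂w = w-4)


step 1: grad = 7.94-4 = 3.94; w = 7.94 - 0.1·(3.94) = 7.546
step 2: grad = 7.546-4 = 3.546; w = 7.546 - 0.1·(3.546) = 7.1914

7.1914


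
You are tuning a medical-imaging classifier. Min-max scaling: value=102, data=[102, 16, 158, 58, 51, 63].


min=16, max=158
(102-16)/(158-16) = 86/142 = 0.6056

0.6056


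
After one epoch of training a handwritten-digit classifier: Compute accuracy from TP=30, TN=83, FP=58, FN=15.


Accuracy = (TP+TN)/(TP+TN+FP+FN)
= (30+83)/(186)
= 113/186 = 60.75%

60.75%


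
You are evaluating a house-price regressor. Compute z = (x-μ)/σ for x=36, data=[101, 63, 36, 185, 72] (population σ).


μ = 91.4, σ = 51.1961
z = (36 - 91.4)/51.1961 = -1.0821

-1.0821


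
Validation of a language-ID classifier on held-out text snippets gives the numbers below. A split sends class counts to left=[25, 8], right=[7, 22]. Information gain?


Parent = [32, 30], H_parent = 0.9992
H_left = 0.799 (n=33), H_right = 0.7973 (n=29)
H_children = (33/62)·0.799 + (29/62)·0.7973 = 0.7982
IG = 0.9992 - 0.7982 = 0.201

0.201


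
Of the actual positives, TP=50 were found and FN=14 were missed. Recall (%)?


Recall = TP/(TP+FN)
= 50/(50+14)
= 50/64 = 78.12%

78.12%


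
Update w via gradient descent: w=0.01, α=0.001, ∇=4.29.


w_new = w - α·∇
= 0.01 - 0.001·4.29
= 0.01 - 0.00429
= 0.00571

0.00571


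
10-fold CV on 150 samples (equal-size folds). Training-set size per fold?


Fold size = 150/10 = 15
Training per fold = 150 - 15 = 135

135


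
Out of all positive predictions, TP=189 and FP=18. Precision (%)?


Precision = TP/(TP+FP)
= 189/(189+18)
= 189/207 = 91.3%

91.3%


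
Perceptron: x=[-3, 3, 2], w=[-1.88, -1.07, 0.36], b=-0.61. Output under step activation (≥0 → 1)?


z = (-3)·(-1.88) + (3)·(-1.07) + (2)·(0.36) - 0.61
  = 2.54
step(z) = 1 (z≥0)

1


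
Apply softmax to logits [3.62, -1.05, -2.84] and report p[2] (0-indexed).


Exponentials: e^3.62=37.3376, e^-1.05=0.3499, e^-2.84=0.0584
Sum = 37.7459
Softmax = [0.9892, 0.0093, 0.0015]
p[2] = 0.0584/37.7459 = 0.0015

0.0015


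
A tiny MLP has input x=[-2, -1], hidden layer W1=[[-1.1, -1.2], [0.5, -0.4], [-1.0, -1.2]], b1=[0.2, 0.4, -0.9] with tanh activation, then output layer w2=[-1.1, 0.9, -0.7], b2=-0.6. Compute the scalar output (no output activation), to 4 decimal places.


z1[0] = (-1.1)·(-2) + (-1.2)·(-1) + 0.2 = 3.6
z1[1] = (0.5)·(-2) + (-0.4)·(-1) + 0.4 = -0.2
z1[2] = (-1.0)·(-2) + (-1.2)·(-1) - 0.9 = 2.3
h = tanh(z1) = [0.9985, -0.1974, 0.9801]
output = (-1.1)·(0.9985) + (0.9)·(-0.1974) + (-0.7)·(0.9801) - 0.6 = -2.5621

-2.5621


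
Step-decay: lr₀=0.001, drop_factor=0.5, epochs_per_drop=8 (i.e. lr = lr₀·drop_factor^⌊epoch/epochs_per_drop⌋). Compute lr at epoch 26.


n_drops = ⌊26/8⌋ = 3
lr = 0.001·0.5^3 = 0.001·0.125 = 0.000125

0.000125


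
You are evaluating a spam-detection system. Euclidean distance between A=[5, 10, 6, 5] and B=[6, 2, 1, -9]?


d = √((5-6)² + (10-2)² + (6-1)² + (5+ 9)²)
  = √(1 + 64 + 25 + 196)
  = √286 = 16.9115

16.9115


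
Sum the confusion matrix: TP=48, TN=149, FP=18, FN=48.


Total = TP + TN + FP + FN
= 48 + 149 + 18 + 48
= 263
(Predicted positive: 66, predicted negative: 197)

263


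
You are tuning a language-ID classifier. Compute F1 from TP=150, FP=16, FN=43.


Precision = 150/166 = 0.9036
Recall = 150/193 = 0.7772
F1 = 2·P·R/(P+R) = 2·TP/(2·TP+FP+FN) = 300/(300+16+43) = 300/359 = 0.8357

0.8357


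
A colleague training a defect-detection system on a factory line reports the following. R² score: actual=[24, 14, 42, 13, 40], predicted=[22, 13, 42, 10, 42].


ȳ = 26.6
SS_res = Σ(y-ŷ)² = 18
SS_tot = Σ(y-ȳ)² = 767.2
R² = 1 - SS_res/SS_tot = 1 - 0.0235 = 0.9765

0.9765


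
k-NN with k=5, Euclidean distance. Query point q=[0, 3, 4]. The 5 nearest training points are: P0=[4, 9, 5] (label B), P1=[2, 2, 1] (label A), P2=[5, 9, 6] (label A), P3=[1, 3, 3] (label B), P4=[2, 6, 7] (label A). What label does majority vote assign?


d(q,P0) = 7.2801  (label B)
d(q,P1) = 3.7417  (label A)
d(q,P2) = 8.0623  (label A)
d(q,P3) = 1.4142  (label B)
d(q,P4) = 4.6904  (label A)
Votes: A=3, B=2
Majority → A

A


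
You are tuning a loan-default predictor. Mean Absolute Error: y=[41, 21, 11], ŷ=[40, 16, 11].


Absolute errors: |41-40|=1, |21-16|=5, |11-11|=0
Sum = 6
MAE = 6/3 = 2

2


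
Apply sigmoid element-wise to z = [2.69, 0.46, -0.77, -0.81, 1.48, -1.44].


σ(2.69) = 1/(1+e^-2.69) = 0.9364
σ(0.46) = 1/(1+e^-0.46) = 0.613
σ(-0.77) = 1/(1+e^0.77) = 0.3165
σ(-0.81) = 1/(1+e^0.81) = 0.3079
σ(1.48) = 1/(1+e^-1.48) = 0.8146
σ(-1.44) = 1/(1+e^1.44) = 0.1915
result = [0.9364, 0.613, 0.3165, 0.3079, 0.8146, 0.1915]

[0.9364, 0.613, 0.3165, 0.3079, 0.8146, 0.1915]


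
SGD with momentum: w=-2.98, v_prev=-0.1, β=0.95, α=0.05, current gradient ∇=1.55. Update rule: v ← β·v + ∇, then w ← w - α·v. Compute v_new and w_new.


v_new = 0.95·-0.1 + 1.55 = -0.095 + 1.55 = 1.455
w_new = -2.98 - 0.05·1.455 = -2.98 - 0.07275 = -3.05275

v_new=1.455, w_new=-3.05275


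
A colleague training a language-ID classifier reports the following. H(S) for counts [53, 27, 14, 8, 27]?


Probabilities: [53/129, 27/129, 14/129, 8/129, 27/129] ≈ [0.4109, 0.2093, 0.1085, 0.062, 0.2093]
H = -((53/129)·log₂(53/129) + (27/129)·log₂(27/129) + (14/129)·log₂(14/129) + (8/129)·log₂(8/129) + (27/129)·log₂(27/129))
  = 2.0682 bits

2.0682 bits


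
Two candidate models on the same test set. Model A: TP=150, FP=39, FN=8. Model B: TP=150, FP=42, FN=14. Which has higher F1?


Model A: P=150/189=0.7937, R=150/158=0.9494, F1=2PR/(P+R)=2TP/(2TP+FP+FN)=300/347=0.8646
Model B: P=150/192=0.7812, R=150/164=0.9146, F1=2PR/(P+R)=2TP/(2TP+FP+FN)=300/356=0.8427
0.8646 > 0.8427 → Model A

Model A


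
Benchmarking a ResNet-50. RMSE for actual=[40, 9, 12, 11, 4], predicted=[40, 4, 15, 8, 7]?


MSE = 52/5 = 10.4
RMSE = √(52/5) = 3.2249

3.2249


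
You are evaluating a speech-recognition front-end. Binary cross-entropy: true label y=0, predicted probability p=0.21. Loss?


BCE = -[y·ln(p) + (1-y)·ln(1-p)]
= -0 - 1·ln(1-0.21)
= -ln(0.79) = 0.2357

0.2357


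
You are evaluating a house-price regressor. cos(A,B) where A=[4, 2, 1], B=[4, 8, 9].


A·B = 4·4 + 2·8 + 1·9 = 41
‖A‖ = √21 = 4.5826, ‖B‖ = √161 = 12.6886
cos = 41/(√21·√161) = 41/√3381 = 0.7051

0.7051


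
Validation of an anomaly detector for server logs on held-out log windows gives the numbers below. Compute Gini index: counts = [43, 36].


Probabilities: [43/79, 36/79] ≈ [0.5443, 0.4557]
Σpᵢ² = (1849 + 1296)/79² = 3145/6241
Gini = 1 - Σpᵢ² = 1 - 3145/6241 = 0.4961

0.4961


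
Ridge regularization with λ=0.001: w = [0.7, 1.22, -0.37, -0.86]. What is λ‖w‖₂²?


‖w‖₂² = (0.7)² + (1.22)² + (-0.37)² + (-0.86)²
     = 0.49 + 1.4884 + 0.1369 + 0.7396
     = 2.8549
λ·‖w‖₂² = 0.001·2.8549 = 0.002855

0.002855


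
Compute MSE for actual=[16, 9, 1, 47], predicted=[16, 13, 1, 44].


Squared errors: (16-16)²=0, (9-13)²=16, (1-1)²=0, (47-44)²=9
Sum = 25
MSE = 25/4 = 25/4

25/4


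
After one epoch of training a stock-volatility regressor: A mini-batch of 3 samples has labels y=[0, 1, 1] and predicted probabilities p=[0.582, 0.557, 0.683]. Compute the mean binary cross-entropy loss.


L[0] = -ln(1-0.582) = -ln(0.418) = 0.8723
L[1] = -ln(0.557) = 0.5852
L[2] = -ln(0.683) = 0.3813
mean = (0.8723 + 0.5852 + 0.3813)/3 = 0.6129

0.6129


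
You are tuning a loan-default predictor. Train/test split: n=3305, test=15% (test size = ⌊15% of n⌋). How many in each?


Test = ⌊3305·15/100⌋ = 495
Train = 3305 - 495 = 2810

Train: 2810, Test: 495


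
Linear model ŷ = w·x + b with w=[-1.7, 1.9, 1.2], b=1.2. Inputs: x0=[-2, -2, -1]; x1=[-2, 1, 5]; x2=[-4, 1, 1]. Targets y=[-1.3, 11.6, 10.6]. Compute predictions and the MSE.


ŷ0 = (-1.7)·(-2) + (1.9)·(-2) + (1.2)·(-1) + 1.2 = -0.4
ŷ1 = (-1.7)·(-2) + (1.9)·(1) + (1.2)·(5) + 1.2 = 12.5
ŷ2 = (-1.7)·(-4) + (1.9)·(1) + (1.2)·(1) + 1.2 = 11.1
errors² = [0.81, 0.81, 0.25]
MSE = 1.8700/3 = 0.6233

0.6233


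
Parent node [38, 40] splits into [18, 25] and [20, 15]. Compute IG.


Parent = [38, 40], H_parent = 0.9995
H_left = 0.9808 (n=43), H_right = 0.9852 (n=35)
H_children = (43/78)·0.9808 + (35/78)·0.9852 = 0.9828
IG = 0.9995 - 0.9828 = 0.0167

0.0167


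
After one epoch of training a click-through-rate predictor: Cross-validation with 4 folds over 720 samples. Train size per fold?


Fold size = 720/4 = 180
Training per fold = 720 - 180 = 540

540


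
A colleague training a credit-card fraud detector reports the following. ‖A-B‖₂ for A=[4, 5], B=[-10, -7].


d = √((4+ 10)² + (5+ 7)²)
  = √(196 + 144)
  = √340 = 18.4391

18.4391


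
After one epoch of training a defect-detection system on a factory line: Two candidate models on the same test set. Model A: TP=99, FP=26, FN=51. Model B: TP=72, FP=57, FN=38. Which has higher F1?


Model A: P=99/125=0.792, R=99/150=0.66, F1=2PR/(P+R)=2TP/(2TP+FP+FN)=198/275=0.72
Model B: P=72/129=0.5581, R=72/110=0.6545, F1=2PR/(P+R)=2TP/(2TP+FP+FN)=144/239=0.6025
0.72 > 0.6025 → Model A

Model A


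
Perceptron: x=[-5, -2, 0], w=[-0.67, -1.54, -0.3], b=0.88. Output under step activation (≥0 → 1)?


z = (-5)·(-0.67) + (-2)·(-1.54) + (0)·(-0.3) + 0.88
  = 7.31
step(z) = 1 (z≥0)

1


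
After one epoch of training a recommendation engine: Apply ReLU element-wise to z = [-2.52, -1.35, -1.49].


ReLU(-2.52) = max(0, -2.52) = 0.0
ReLU(-1.35) = max(0, -1.35) = 0.0
ReLU(-1.49) = max(0, -1.49) = 0.0
result = [0.0, 0.0, 0.0]

[0.0, 0.0, 0.0]


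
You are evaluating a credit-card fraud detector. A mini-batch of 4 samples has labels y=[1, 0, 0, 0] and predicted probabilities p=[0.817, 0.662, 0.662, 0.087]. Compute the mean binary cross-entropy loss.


L[0] = -ln(0.817) = 0.2021
L[1] = -ln(1-0.662) = -ln(0.338) = 1.0847
L[2] = -ln(1-0.662) = -ln(0.338) = 1.0847
L[3] = -ln(1-0.087) = -ln(0.913) = 0.091
mean = (0.2021 + 1.0847 + 1.0847 + 0.091)/4 = 0.6156

0.6156


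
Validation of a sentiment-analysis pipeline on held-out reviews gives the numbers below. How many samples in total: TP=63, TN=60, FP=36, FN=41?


Total = TP + TN + FP + FN
= 63 + 60 + 36 + 41
= 200
(Predicted positive: 99, predicted negative: 101)

200


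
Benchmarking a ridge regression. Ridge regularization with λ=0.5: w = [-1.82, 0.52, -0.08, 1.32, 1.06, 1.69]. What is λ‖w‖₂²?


‖w‖₂² = (-1.82)² + (0.52)² + (-0.08)² + (1.32)² + (1.06)² + (1.69)²
     = 3.3124 + 0.2704 + 0.0064 + 1.7424 + 1.1236 + 2.8561
     = 9.3113
λ·‖w‖₂² = 0.5·9.3113 = 4.65565

4.65565


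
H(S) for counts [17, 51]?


Probabilities: [17/68, 51/68] ≈ [0.25, 0.75]
H = -((17/68)·log₂(17/68) + (51/68)·log₂(51/68))
  = 0.8113 bits

0.8113 bits


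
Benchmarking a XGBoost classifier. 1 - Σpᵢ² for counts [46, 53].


Probabilities: [46/99, 53/99] ≈ [0.4646, 0.5354]
Σpᵢ² = (2116 + 2809)/99² = 4925/9801
Gini = 1 - Σpᵢ² = 1 - 4925/9801 = 0.4975

0.4975


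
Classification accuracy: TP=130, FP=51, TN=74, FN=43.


Accuracy = (TP+TN)/(TP+TN+FP+FN)
= (130+74)/(298)
= 204/298 = 68.46%

68.46%


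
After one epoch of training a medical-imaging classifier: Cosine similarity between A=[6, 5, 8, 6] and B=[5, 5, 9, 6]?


A·B = 6·5 + 5·5 + 8·9 + 6·6 = 163
‖A‖ = √161 = 12.6886, ‖B‖ = √167 = 12.9228
cos = 163/(√161·√167) = 163/√26887 = 0.9941

0.9941


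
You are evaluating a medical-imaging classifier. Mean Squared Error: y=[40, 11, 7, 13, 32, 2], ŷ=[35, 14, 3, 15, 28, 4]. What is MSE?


Squared errors: (40-35)²=25, (11-14)²=9, (7-3)²=16, (13-15)²=4, (32-28)²=16, (2-4)²=4
Sum = 74
MSE = 74/6 = 37/3

37/3


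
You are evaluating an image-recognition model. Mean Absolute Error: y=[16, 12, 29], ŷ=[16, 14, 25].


Absolute errors: |16-16|=0, |12-14|=2, |29-25|=4
Sum = 6
MAE = 6/3 = 2

2


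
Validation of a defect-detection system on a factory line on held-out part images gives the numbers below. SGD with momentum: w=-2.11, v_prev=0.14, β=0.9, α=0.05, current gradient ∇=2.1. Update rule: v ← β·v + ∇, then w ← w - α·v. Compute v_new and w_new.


v_new = 0.9·0.14 + 2.1 = 0.126 + 2.1 = 2.226
w_new = -2.11 - 0.05·2.226 = -2.11 - 0.1113 = -2.2213

v_new=2.226, w_new=-2.2213


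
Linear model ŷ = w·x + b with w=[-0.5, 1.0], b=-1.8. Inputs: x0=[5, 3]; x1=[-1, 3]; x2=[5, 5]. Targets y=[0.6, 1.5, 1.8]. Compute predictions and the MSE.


ŷ0 = (-0.5)·(5) + (1.0)·(3) - 1.8 = -1.3
ŷ1 = (-0.5)·(-1) + (1.0)·(3) - 1.8 = 1.7
ŷ2 = (-0.5)·(5) + (1.0)·(5) - 1.8 = 0.7
errors² = [3.61, 0.04, 1.21]
MSE = 4.8600/3 = 1.62

1.62


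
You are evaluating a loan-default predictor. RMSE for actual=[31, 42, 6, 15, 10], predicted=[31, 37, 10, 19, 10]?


MSE = 57/5 = 11.4
RMSE = √(57/5) = 3.3764

3.3764


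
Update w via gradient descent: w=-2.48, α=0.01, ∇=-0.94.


w_new = w - α·∇
= -2.48 - 0.01·-0.94
= -2.48 + 0.0094
= -2.4706

-2.4706


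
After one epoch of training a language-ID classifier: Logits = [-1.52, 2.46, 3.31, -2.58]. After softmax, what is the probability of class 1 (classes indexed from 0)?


Exponentials: e^-1.52=0.2187, e^2.46=11.7048, e^3.31=27.3851, e^-2.58=0.0758
Sum = 39.3844
Softmax = [0.0056, 0.2972, 0.6953, 0.0019]
p[1] = 11.7048/39.3844 = 0.2972

0.2972


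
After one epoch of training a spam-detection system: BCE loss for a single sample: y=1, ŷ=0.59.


BCE = -[y·ln(p) + (1-y)·ln(1-p)]
= -1·ln(0.59) - 0
= -ln(0.59) = 0.5276

0.5276


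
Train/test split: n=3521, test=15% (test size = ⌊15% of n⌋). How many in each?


Test = ⌊3521·15/100⌋ = 528
Train = 3521 - 528 = 2993

Train: 2993, Test: 528


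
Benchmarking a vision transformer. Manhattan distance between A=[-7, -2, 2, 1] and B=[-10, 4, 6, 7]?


d = |-7+ 10| + |-2-4| + |2-6| + |1-7|
  = 3 + 6 + 4 + 6
  = 19

19


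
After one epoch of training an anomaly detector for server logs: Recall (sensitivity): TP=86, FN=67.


Recall = TP/(TP+FN)
= 86/(86+67)
= 86/153 = 56.21%

56.21%


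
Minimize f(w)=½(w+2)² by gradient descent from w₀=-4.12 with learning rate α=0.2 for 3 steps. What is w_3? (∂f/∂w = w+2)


step 1: grad = -4.12+2 = -2.12; w = -4.12 - 0.2·(-2.12) = -3.696
step 2: grad = -3.696+2 = -1.696; w = -3.696 - 0.2·(-1.696) = -3.3568
step 3: grad = -3.3568+2 = -1.3568; w = -3.3568 - 0.2·(-1.3568) = -3.08544

-3.08544


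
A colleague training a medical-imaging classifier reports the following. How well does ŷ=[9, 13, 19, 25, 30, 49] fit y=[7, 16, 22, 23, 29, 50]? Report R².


ȳ = 24.5
SS_res = Σ(y-ŷ)² = 28
SS_tot = Σ(y-ȳ)² = 1057.5
R² = 1 - SS_res/SS_tot = 1 - 0.0265 = 0.9735

0.9735


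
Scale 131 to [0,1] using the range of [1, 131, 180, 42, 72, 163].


min=1, max=180
(131-1)/(180-1) = 130/179 = 0.7263

0.7263


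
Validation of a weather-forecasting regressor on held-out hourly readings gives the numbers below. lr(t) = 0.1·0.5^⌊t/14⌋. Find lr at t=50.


n_drops = ⌊50/14⌋ = 3
lr = 0.1·0.5^3 = 0.1·0.125 = 0.0125

0.0125


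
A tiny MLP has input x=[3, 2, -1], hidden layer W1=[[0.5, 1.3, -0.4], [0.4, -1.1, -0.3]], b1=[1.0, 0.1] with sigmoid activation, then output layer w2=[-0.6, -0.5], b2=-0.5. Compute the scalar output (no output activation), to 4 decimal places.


z1[0] = (0.5)·(3) + (1.3)·(2) + (-0.4)·(-1) + 1.0 = 5.5
z1[1] = (0.4)·(3) + (-1.1)·(2) + (-0.3)·(-1) + 0.1 = -0.6
h = sigmoid(z1) = [0.9959, 0.3543]
output = (-0.6)·(0.9959) + (-0.5)·(0.3543) - 0.5 = -1.2747

-1.2747


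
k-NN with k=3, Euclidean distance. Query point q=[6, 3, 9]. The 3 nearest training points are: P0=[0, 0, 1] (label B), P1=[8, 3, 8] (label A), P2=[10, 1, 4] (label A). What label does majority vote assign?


d(q,P0) = 10.4403  (label B)
d(q,P1) = 2.2361  (label A)
d(q,P2) = 6.7082  (label A)
Votes: A=2, B=1
Majority → A

A


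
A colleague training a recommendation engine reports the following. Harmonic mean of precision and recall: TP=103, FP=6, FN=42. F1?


Precision = 103/109 = 0.945
Recall = 103/145 = 0.7103
F1 = 2·P·R/(P+R) = 2·TP/(2·TP+FP+FN) = 206/(206+6+42) = 206/254 = 0.811

0.811


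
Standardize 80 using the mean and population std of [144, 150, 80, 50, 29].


μ = 90.6, σ = 48.8573
z = (80 - 90.6)/48.8573 = -0.217

-0.217


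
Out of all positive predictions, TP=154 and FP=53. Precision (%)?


Precision = TP/(TP+FP)
= 154/(154+53)
= 154/207 = 74.4%

74.4%


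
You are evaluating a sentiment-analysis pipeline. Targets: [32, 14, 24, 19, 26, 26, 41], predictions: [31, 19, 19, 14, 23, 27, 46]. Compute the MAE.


Absolute errors: |32-31|=1, |14-19|=5, |24-19|=5, |19-14|=5, |26-23|=3, |26-27|=1, |41-46|=5
Sum = 25
MAE = 25/7 = 25/7

25/7


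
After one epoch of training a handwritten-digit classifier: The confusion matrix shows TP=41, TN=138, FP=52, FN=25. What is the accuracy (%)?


Accuracy = (TP+TN)/(TP+TN+FP+FN)
= (41+138)/(256)
= 179/256 = 69.92%

69.92%


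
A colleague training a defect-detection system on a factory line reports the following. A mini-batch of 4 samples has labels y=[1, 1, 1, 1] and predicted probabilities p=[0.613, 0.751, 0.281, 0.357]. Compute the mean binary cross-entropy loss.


L[0] = -ln(0.613) = 0.4894
L[1] = -ln(0.751) = 0.2863
L[2] = -ln(0.281) = 1.2694
L[3] = -ln(0.357) = 1.03
mean = (0.4894 + 0.2863 + 1.2694 + 1.03)/4 = 0.7688

0.7688


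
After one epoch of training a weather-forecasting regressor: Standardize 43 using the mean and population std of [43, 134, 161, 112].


μ = 112.5, σ = 43.7178
z = (43 - 112.5)/43.7178 = -1.5897

-1.5897


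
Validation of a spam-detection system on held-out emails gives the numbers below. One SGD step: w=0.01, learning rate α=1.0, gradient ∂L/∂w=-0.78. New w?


w_new = w - α·∇
= 0.01 - 1.0·-0.78
= 0.01 + 0.78
= 0.79

0.79


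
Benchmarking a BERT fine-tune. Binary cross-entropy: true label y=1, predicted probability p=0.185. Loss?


BCE = -[y·ln(p) + (1-y)·ln(1-p)]
= -1·ln(0.185) - 0
= -ln(0.185) = 1.6874

1.6874


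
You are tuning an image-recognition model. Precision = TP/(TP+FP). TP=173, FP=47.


Precision = TP/(TP+FP)
= 173/(173+47)
= 173/220 = 78.64%

78.64%


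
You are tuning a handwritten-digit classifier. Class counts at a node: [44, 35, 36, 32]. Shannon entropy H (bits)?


Probabilities: [44/147, 35/147, 36/147, 32/147] ≈ [0.2993, 0.2381, 0.2449, 0.2177]
H = -((44/147)·log₂(44/147) + (35/147)·log₂(35/147) + (36/147)·log₂(36/147) + (32/147)·log₂(32/147))
  = 1.9898 bits

1.9898 bits


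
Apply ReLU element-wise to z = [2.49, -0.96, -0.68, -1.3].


ReLU(2.49) = max(0, 2.49) = 2.49
ReLU(-0.96) = max(0, -0.96) = 0.0
ReLU(-0.68) = max(0, -0.68) = 0.0
ReLU(-1.3) = max(0, -1.3) = 0.0
result = [2.49, 0.0, 0.0, 0.0]

[2.49, 0.0, 0.0, 0.0]


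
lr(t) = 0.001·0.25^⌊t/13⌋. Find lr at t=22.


n_drops = ⌊22/13⌋ = 1
lr = 0.001·0.25^1 = 0.001·0.25 = 0.00025

0.00025


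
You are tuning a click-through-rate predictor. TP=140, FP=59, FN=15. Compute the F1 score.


Precision = 140/199 = 0.7035
Recall = 140/155 = 0.9032
F1 = 2·P·R/(P+R) = 2·TP/(2·TP+FP+FN) = 280/(280+59+15) = 280/354 = 0.791

0.791


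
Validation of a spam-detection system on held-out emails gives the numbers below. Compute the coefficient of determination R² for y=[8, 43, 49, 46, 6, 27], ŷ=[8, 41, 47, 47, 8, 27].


ȳ = 29.8333
SS_res = Σ(y-ŷ)² = 13
SS_tot = Σ(y-ȳ)² = 1854.83
R² = 1 - SS_res/SS_tot = 1 - 0.007 = 0.993

0.993


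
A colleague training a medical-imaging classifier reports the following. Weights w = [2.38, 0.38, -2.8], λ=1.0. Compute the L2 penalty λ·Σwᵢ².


‖w‖₂² = (2.38)² + (0.38)² + (-2.8)²
     = 5.6644 + 0.1444 + 7.84
     = 13.6488
λ·‖w‖₂² = 1.0·13.6488 = 13.6488

13.6488


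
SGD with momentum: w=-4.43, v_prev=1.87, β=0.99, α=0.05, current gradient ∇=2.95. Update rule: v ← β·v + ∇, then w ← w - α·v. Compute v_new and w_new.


v_new = 0.99·1.87 + 2.95 = 1.8513 + 2.95 = 4.8013
w_new = -4.43 - 0.05·4.8013 = -4.43 - 0.240065 = -4.670065

v_new=4.8013, w_new=-4.670065


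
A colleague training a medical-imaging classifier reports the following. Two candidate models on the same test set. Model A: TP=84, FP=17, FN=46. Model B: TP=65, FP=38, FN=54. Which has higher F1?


Model A: P=84/101=0.8317, R=84/130=0.6462, F1=2PR/(P+R)=2TP/(2TP+FP+FN)=168/231=0.7273
Model B: P=65/103=0.6311, R=65/119=0.5462, F1=2PR/(P+R)=2TP/(2TP+FP+FN)=130/222=0.5856
0.7273 > 0.5856 → Model A

Model A


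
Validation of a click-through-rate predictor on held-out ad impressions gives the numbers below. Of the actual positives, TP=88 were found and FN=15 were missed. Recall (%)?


Recall = TP/(TP+FN)
= 88/(88+15)
= 88/103 = 85.44%

85.44%


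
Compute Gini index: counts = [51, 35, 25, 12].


Probabilities: [51/123, 35/123, 25/123, 12/123] ≈ [0.4146, 0.2846, 0.2033, 0.0976]
Σpᵢ² = (2601 + 1225 + 625 + 144)/123² = 4595/15129
Gini = 1 - Σpᵢ² = 1 - 4595/15129 = 0.6963

0.6963


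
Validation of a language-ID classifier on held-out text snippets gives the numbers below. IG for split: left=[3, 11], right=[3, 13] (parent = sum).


Parent = [6, 24], H_parent = 0.7219
H_left = 0.7496 (n=14), H_right = 0.6962 (n=16)
H_children = (14/30)·0.7496 + (16/30)·0.6962 = 0.7211
IG = 0.7219 - 0.7211 = 0.0008

0.0008


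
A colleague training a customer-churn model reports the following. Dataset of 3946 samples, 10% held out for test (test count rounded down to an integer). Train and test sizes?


Test = ⌊3946·10/100⌋ = 394
Train = 3946 - 394 = 3552

Train: 3552, Test: 394


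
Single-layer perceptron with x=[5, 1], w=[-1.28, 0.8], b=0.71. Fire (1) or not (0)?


z = (5)·(-1.28) + (1)·(0.8) + 0.71
  = -4.89
step(z) = 0 (z<0)

0


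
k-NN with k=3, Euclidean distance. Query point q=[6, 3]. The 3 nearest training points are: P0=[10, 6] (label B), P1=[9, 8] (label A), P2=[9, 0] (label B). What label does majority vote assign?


d(q,P0) = 5.0  (label B)
d(q,P1) = 5.831  (label A)
d(q,P2) = 4.2426  (label B)
Votes: A=1, B=2
Majority → B

B


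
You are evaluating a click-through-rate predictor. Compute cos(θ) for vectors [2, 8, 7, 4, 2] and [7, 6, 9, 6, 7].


A·B = 2·7 + 8·6 + 7·9 + 4·6 + 2·7 = 163
‖A‖ = √137 = 11.7047, ‖B‖ = √251 = 15.843
cos = 163/(√137·√251) = 163/√34387 = 0.879

0.879


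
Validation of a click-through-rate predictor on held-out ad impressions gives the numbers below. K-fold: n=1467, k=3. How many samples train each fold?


Fold size = 1467/3 = 489
Training per fold = 1467 - 489 = 978

978


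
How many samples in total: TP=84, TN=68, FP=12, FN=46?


Total = TP + TN + FP + FN
= 84 + 68 + 12 + 46
= 210
(Predicted positive: 96, predicted negative: 114)

210


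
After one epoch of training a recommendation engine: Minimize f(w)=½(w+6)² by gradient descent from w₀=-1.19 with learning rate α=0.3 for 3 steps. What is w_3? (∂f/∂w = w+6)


step 1: grad = -1.19+6 = 4.81; w = -1.19 - 0.3·(4.81) = -2.633
step 2: grad = -2.633+6 = 3.367; w = -2.633 - 0.3·(3.367) = -3.6431
step 3: grad = -3.6431+6 = 2.3569; w = -3.6431 - 0.3·(2.3569) = -4.35017

-4.35017


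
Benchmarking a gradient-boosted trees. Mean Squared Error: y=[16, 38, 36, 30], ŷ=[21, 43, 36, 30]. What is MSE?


Squared errors: (16-21)²=25, (38-43)²=25, (36-36)²=0, (30-30)²=0
Sum = 50
MSE = 50/4 = 25/2

25/2


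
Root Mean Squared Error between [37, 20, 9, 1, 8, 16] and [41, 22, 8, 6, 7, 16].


MSE = 47/6 = 7.8333
RMSE = √(47/6) = 2.7988

2.7988


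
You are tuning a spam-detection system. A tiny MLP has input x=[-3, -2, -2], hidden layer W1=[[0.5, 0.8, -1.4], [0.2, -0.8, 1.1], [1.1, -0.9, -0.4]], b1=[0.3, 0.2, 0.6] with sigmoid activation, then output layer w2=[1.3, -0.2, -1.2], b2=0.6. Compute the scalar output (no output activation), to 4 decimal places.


z1[0] = (0.5)·(-3) + (0.8)·(-2) + (-1.4)·(-2) + 0.3 = 0.0
z1[1] = (0.2)·(-3) + (-0.8)·(-2) + (1.1)·(-2) + 0.2 = -1.0
z1[2] = (1.1)·(-3) + (-0.9)·(-2) + (-0.4)·(-2) + 0.6 = -0.1
h = sigmoid(z1) = [0.5, 0.2689, 0.475]
output = (1.3)·(0.5) + (-0.2)·(0.2689) + (-1.2)·(0.475) + 0.6 = 0.6262

0.6262


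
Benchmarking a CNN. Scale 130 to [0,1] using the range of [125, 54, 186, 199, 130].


min=54, max=199
(130-54)/(199-54) = 76/145 = 0.5241

0.5241


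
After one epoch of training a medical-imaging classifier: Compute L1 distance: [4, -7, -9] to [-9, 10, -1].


d = |4+ 9| + |-7-10| + |-9+ 1|
  = 13 + 17 + 8
  = 38

38


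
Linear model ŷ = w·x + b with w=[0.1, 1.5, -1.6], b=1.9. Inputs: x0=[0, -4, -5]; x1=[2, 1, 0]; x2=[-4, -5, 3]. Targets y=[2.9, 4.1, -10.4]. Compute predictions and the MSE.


ŷ0 = (0.1)·(0) + (1.5)·(-4) + (-1.6)·(-5) + 1.9 = 3.9
ŷ1 = (0.1)·(2) + (1.5)·(1) + (-1.6)·(0) + 1.9 = 3.6
ŷ2 = (0.1)·(-4) + (1.5)·(-5) + (-1.6)·(3) + 1.9 = -10.8
errors² = [1.0, 0.25, 0.16]
MSE = 1.4100/3 = 0.47

0.47


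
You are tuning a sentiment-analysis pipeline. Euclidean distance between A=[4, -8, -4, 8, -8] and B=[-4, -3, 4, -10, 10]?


d = √((4+ 4)² + (-8+ 3)² + (-4-4)² + (8+ 10)² + (-8-10)²)
  = √(64 + 25 + 64 + 324 + 324)
  = √801 = 28.3019

28.3019


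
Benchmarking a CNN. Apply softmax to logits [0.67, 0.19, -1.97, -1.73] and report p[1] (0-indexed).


Exponentials: e^0.67=1.9542, e^0.19=1.2092, e^-1.97=0.1395, e^-1.73=0.1773
Sum = 3.4802
Softmax = [0.5615, 0.3475, 0.0401, 0.0509]
p[1] = 1.2092/3.4802 = 0.3475

0.3475


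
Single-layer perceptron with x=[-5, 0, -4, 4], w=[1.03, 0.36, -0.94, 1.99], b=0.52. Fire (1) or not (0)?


z = (-5)·(1.03) + (0)·(0.36) + (-4)·(-0.94) + (4)·(1.99) + 0.52
  = 7.09
step(z) = 1 (z≥0)

1


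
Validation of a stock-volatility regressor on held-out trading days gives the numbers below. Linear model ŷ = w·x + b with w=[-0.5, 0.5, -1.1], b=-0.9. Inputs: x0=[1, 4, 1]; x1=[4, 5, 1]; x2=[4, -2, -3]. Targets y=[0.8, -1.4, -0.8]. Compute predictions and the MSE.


ŷ0 = (-0.5)·(1) + (0.5)·(4) + (-1.1)·(1) - 0.9 = -0.5
ŷ1 = (-0.5)·(4) + (0.5)·(5) + (-1.1)·(1) - 0.9 = -1.5
ŷ2 = (-0.5)·(4) + (0.5)·(-2) + (-1.1)·(-3) - 0.9 = -0.6
errors² = [1.69, 0.01, 0.04]
MSE = 1.7400/3 = 0.58

0.58


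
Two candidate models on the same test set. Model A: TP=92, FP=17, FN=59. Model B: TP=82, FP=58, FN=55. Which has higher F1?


Model A: P=92/109=0.844, R=92/151=0.6093, F1=2PR/(P+R)=2TP/(2TP+FP+FN)=184/260=0.7077
Model B: P=82/140=0.5857, R=82/137=0.5985, F1=2PR/(P+R)=2TP/(2TP+FP+FN)=164/277=0.5921
0.7077 > 0.5921 → Model A

Model A


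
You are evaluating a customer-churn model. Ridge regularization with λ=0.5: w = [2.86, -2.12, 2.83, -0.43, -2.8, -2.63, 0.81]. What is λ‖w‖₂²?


‖w‖₂² = (2.86)² + (-2.12)² + (2.83)² + (-0.43)² + (-2.8)² + (-2.63)² + (0.81)²
     = 8.1796 + 4.4944 + 8.0089 + 0.1849 + 7.84 + 6.9169 + 0.6561
     = 36.2808
λ·‖w‖₂² = 0.5·36.2808 = 18.1404

18.1404


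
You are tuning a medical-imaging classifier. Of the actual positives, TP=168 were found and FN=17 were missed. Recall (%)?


Recall = TP/(TP+FN)
= 168/(168+17)
= 168/185 = 90.81%

90.81%


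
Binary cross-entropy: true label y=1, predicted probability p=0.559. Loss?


BCE = -[y·ln(p) + (1-y)·ln(1-p)]
= -1·ln(0.559) - 0
= -ln(0.559) = 0.5816

0.5816


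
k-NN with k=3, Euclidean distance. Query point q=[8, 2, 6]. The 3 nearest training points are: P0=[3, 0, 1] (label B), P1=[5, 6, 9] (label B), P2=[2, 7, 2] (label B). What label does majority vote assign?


d(q,P0) = 7.3485  (label B)
d(q,P1) = 5.831  (label B)
d(q,P2) = 8.775  (label B)
Votes: A=0, B=3
Majority → B

B


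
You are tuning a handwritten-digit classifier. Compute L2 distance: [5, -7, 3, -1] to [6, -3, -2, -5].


d = √((5-6)² + (-7+ 3)² + (3+ 2)² + (-1+ 5)²)
  = √(1 + 16 + 25 + 16)
  = √58 = 7.6158

7.6158


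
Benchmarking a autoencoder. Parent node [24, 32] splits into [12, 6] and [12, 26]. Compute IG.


Parent = [24, 32], H_parent = 0.9852
H_left = 0.9183 (n=18), H_right = 0.8997 (n=38)
H_children = (18/56)·0.9183 + (38/56)·0.8997 = 0.9057
IG = 0.9852 - 0.9057 = 0.0795

0.0795


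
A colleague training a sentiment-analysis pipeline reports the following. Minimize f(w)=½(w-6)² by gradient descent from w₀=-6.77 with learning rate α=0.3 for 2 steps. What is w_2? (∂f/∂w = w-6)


step 1: grad = -6.77-6 = -12.77; w = -6.77 - 0.3·(-12.77) = -2.939
step 2: grad = -2.939-6 = -8.939; w = -2.939 - 0.3·(-8.939) = -0.2573

-0.2573


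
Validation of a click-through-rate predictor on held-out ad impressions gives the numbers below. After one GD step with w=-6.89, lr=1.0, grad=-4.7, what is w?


w_new = w - α·∇
= -6.89 - 1.0·-4.7
= -6.89 + 4.7
= -2.19

-2.19


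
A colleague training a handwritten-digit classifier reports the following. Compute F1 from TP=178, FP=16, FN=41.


Precision = 178/194 = 0.9175
Recall = 178/219 = 0.8128
F1 = 2·P·R/(P+R) = 2·TP/(2·TP+FP+FN) = 356/(356+16+41) = 356/413 = 0.862

0.862


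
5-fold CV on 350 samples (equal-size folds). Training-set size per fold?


Fold size = 350/5 = 70
Training per fold = 350 - 70 = 280

280


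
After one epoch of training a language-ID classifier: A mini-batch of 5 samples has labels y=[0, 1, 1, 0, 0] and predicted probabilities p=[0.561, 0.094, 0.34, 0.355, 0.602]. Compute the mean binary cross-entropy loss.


L[0] = -ln(1-0.561) = -ln(0.439) = 0.8233
L[1] = -ln(0.094) = 2.3645
L[2] = -ln(0.34) = 1.0788
L[3] = -ln(1-0.355) = -ln(0.645) = 0.4385
L[4] = -ln(1-0.602) = -ln(0.398) = 0.9213
mean = (0.8233 + 2.3645 + 1.0788 + 0.4385 + 0.9213)/5 = 1.1253

1.1253


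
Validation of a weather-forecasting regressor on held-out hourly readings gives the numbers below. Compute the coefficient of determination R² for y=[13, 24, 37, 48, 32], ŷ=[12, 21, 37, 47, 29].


ȳ = 30.8
SS_res = Σ(y-ŷ)² = 20
SS_tot = Σ(y-ȳ)² = 698.8
R² = 1 - SS_res/SS_tot = 1 - 0.0286 = 0.9714

0.9714


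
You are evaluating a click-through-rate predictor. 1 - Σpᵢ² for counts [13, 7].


Probabilities: [13/20, 7/20] ≈ [0.65, 0.35]
Σpᵢ² = (169 + 49)/20² = 218/400
Gini = 1 - Σpᵢ² = 1 - 218/400 = 0.455

0.455


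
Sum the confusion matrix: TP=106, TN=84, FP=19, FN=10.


Total = TP + TN + FP + FN
= 106 + 84 + 19 + 10
= 219
(Predicted positive: 125, predicted negative: 94)

219


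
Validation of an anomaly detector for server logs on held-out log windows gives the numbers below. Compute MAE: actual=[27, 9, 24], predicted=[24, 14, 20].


Absolute errors: |27-24|=3, |9-14|=5, |24-20|=4
Sum = 12
MAE = 12/3 = 4

4


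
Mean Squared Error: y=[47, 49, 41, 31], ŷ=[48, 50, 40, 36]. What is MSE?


Squared errors: (47-48)²=1, (49-50)²=1, (41-40)²=1, (31-36)²=25
Sum = 28
MSE = 28/4 = 7

7


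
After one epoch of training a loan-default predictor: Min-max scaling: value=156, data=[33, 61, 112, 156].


min=33, max=156
(156-33)/(156-33) = 123/123 = 1.0

1.0


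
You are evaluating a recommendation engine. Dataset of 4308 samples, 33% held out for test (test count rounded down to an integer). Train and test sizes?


Test = ⌊4308·33/100⌋ = 1421
Train = 4308 - 1421 = 2887

Train: 2887, Test: 1421


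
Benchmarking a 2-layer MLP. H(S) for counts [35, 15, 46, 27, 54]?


Probabilities: [35/177, 15/177, 46/177, 27/177, 54/177] ≈ [0.1977, 0.0847, 0.2599, 0.1525, 0.3051]
H = -((35/177)·log₂(35/177) + (15/177)·log₂(15/177) + (46/177)·log₂(46/177) + (27/177)·log₂(27/177) + (54/177)·log₂(54/177))
  = 2.2057 bits

2.2057 bits


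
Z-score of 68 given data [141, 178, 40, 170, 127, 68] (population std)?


μ = 120.6667, σ = 50.7532
z = (68 - 120.6667)/50.7532 = -1.0377

-1.0377
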